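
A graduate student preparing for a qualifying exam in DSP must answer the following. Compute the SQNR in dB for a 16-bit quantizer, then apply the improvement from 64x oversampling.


Step 1 — baseline SQNR at Nyquist:
SQNR_base = 6.02*N + 1.76
          = 6.02*16 + 1.76
          = 98.08 dB

Step 2 — oversampling processing gain:
G = 10*log10(OSR) = 10*log10(64) = 18.06 dB

Step 3 — total:
SQNR_total = 98.08 + 18.06 = 116.14 dB

Base SQNR = 98.08 dB; oversampled SQNR = 116.14 dB


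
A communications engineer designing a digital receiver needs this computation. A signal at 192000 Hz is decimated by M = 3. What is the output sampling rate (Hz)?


Decimation reduces the sample rate:
fs_out = fs_in / M
       = 192000 / 3
       = 64000.0 Hz

64000.0 Hz


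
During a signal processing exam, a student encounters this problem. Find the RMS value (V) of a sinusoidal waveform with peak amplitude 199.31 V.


RMS voltage for a sinusoidal waveform:
V_rms = V_peak / sqrt(2)
      = 199.31 / 1.414214
      = 140.933 V

140.933 V


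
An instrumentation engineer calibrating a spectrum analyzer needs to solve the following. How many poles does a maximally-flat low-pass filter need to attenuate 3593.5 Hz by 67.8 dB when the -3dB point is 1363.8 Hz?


Butterworth filter order formula:
n = log10(10^(A/10) - 1) / (2 * log10(f_stop/f_pass))
10^(67.8/10) - 1 = 6025594.8607
f_stop/f_pass = 3593.5 / 1363.8 = 2.6349
n = 8.0567 -> ceil = 9

9


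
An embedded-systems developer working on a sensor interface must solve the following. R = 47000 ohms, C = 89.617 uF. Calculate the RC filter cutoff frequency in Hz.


Cutoff frequency of a first-order RC filter:
fc = 1 / (2 * pi * R * C)
C = 89.617 uF = 8.9617e-05 F
fc = 1 / (2 * pi * 47000 * 8.9617e-05)
   = 1 / 26.464770230655
   = 0.037786 Hz

0.037786 Hz


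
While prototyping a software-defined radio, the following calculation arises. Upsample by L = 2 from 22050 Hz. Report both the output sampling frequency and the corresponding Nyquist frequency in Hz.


Step 1 — output sample rate after interpolation by L:
fs_out = L * fs_in = 2 * 22050 = 44100 Hz

Step 2 — Nyquist frequency of the output stream:
f_Nyq = fs_out / 2 = 44100 / 2 = 22050.0 Hz

fs_out = 44100 Hz; f_Nyquist = 22050.0 Hz


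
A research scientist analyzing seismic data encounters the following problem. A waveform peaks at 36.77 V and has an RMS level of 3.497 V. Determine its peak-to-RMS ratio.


Crest factor is the ratio of peak to RMS:
CF = V_peak / V_rms
   = 36.77 / 3.497
   = 10.5147

10.5147


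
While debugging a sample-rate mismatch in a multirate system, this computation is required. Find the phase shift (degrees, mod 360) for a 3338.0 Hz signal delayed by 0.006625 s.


Phase shift from frequency and time delay:
phi = 360 * f * t_delay
    = 360 * 3338.0 * 0.006625
    = 7961.13 degrees
    mod 360 = 41.13 degrees

41.13 degrees


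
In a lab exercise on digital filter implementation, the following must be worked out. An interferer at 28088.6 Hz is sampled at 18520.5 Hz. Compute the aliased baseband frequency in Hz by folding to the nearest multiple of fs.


Compute the nearest integer multiple of fs to the signal:
n = round(28088.6 / 18520.5) = 2
f_alias = |28088.6 - 2 * 18520.5|
        = |28088.6 - 37041.0|
        = 8952.4 Hz

8952.4


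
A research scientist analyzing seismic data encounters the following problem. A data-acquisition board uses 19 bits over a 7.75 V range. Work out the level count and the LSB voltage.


Step 1 — number of quantization levels:
L = 2^N = 2^19 = 524288

Step 2 — LSB step size:
delta = Vfs / L
      = 7.75 / 524288
      = 1.478e-05 V

Levels = 524288; step size = 1.478e-05 V


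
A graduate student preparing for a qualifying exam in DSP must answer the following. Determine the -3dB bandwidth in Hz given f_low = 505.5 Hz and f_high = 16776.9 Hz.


Bandwidth is the difference of -3dB frequencies:
BW = f_high - f_low
   = 16776.9 - 505.5
   = 16271.4 Hz

16271.4 Hz


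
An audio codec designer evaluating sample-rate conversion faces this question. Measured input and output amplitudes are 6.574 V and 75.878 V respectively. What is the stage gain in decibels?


Voltage gain in dB:
G = 20 * log10(Vout / Vin)
  = 20 * log10(75.878 / 6.574)
  = 20 * log10(11.542136)
  = 20 * 1.062286
  = 21.25 dB

21.25 dB


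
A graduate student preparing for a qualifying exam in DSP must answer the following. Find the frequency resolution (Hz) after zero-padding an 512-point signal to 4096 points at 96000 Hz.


Frequency resolution after zero-padding:
N_padded = 512 * 8 = 4096
df = fs / N_padded
   = 96000 / 4096
   = 23.4375 Hz

23.4375 Hz


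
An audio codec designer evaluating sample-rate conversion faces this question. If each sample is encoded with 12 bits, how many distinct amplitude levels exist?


Number of quantization levels = 2^N
= 2^12
= 4096

4096


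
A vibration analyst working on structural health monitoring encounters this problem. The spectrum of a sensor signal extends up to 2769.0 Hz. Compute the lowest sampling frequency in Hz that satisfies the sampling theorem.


The Nyquist rate is twice the maximum frequency component.
fs_min = 2 * fmax
      = 2 * 2769.0
      = 5538.0 Hz

5538.0


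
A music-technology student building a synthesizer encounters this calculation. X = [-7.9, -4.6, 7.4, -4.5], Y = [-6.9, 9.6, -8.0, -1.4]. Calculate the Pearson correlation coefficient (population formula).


Pearson correlation coefficient (population):
r = cov(X,Y) / (std(X) * std(Y))
Mean X = -2.4, Mean Y = -1.675
Cov(X,Y) = -14.6575
Std(X) = 5.821082, Std(Y) = 6.973297
r = -0.3611

-0.3611


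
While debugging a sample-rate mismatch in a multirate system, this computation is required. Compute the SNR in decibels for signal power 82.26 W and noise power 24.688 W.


SNR in decibels:
SNR = 10 * log10(Ps / Pn)
    = 10 * log10(82.26 / 24.688)
    = 10 * log10(3.332)
    = 10 * 0.5227
    = 5.23 dB

5.23 dB


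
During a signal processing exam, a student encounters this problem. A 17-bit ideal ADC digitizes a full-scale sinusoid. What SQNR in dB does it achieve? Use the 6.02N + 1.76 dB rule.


Theoretical SNR for a full-scale sinusoid:
SNR = 6.02 * N + 1.76
    = 6.02 * 17 + 1.76
    = 102.34 + 1.76
    = 104.1 dB

104.1 dB


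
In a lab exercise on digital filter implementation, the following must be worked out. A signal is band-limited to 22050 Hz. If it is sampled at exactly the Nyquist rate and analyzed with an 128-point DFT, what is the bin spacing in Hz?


Step 1 — Nyquist sampling rate:
fs = 2 * fmax = 2 * 22050 = 44100 Hz

Step 2 — DFT bin spacing:
df = fs / N = 44100 / 128 = 344.5312 Hz

344.5312 Hz


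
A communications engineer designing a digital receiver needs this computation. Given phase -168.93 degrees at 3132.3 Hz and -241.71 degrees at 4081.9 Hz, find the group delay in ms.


Group delay from phase difference:
tau = -d(phi)/d(omega)
d(phi) = -72.78 deg = -1.270251 rad
d(omega) = 2*pi*(4081.9 - 3132.3) = 5966.5128 rad/s
tau = -(-1.270251) / 5966.5128
    = 0.2129 ms

0.2129 ms


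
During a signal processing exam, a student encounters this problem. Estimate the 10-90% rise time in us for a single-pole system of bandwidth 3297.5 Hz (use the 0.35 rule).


Rise time from bandwidth relationship:
tr = 0.35 / BW
   = 0.35 / 3297.5
   = 0.0001061410159 s
   = 106.141 us

106.141 us


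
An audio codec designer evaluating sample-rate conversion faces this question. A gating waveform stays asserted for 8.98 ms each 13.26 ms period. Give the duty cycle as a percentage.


Duty cycle as a percentage:
DC = (t_on / T) * 100
   = (8.98 / 13.26) * 100
   = 0.677225 * 100
   = 67.72 %

67.72 %


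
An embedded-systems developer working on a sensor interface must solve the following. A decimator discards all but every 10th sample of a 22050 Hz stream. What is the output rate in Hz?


Decimation reduces the sample rate:
fs_out = fs_in / M
       = 22050 / 10
       = 2205.0 Hz

2205.0 Hz


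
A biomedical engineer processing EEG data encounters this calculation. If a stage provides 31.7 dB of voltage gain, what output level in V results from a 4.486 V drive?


Output voltage from dB gain:
V_out = V_in * 10^(gain_dB / 20)
      = 4.486 * 10^(31.7 / 20)
      = 4.486 * 38.459178
      = 172.5279 V

172.5279 V


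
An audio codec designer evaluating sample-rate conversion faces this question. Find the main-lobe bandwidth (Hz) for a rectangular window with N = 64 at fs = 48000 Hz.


Main lobe width for a rectangular window:
Width = 2 * fs / N
      = 2 * 48000 / 64
      = 96000 / 64
      = 1500.0 Hz

1500.0 Hz


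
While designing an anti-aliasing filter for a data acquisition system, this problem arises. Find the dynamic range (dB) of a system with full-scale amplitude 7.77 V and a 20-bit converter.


Dynamic range from full-scale to LSB:
V_min = V_max / 2^bits = 7.77 / 2^20
DR = 20 * log10(V_max / V_min)
   = 20 * log10(2^20)
   = 20 * 20 * log10(2)
   = 120.41 dB

120.41 dB


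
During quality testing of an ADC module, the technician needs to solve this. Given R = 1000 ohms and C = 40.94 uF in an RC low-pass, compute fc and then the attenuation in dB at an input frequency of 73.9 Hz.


Step 1 — cutoff frequency:
fc = 1 / (2*pi*R*C)
C = 40.94 uF = 4.094e-05 F
fc = 1 / (2*pi*1000*4.094e-05)
   = 3.88752 Hz

Step 2 — magnitude at f = 73.9 Hz:
|H(f)| = 1 / sqrt(1 + (f/fc)^2)
f/fc = 73.9 / 3.88752 = 19.009549
|H| = 1 / sqrt(1 + 361.362953) = 0.0525325
|H|_dB = 20*log10(0.0525325) = -25.59 dB

fc = 3.88752 Hz; |H(73.9 Hz)| = -25.59 dB


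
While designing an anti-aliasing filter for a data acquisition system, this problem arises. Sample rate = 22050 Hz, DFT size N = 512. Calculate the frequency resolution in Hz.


DFT frequency resolution:
df = fs / N
   = 22050 / 512
   = 43.0664 Hz

43.0664 Hz


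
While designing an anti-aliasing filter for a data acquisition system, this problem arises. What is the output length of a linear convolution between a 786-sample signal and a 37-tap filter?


Linear convolution output length:
L = N + M - 1
  = 786 + 37 - 1
  = 822 samples

822


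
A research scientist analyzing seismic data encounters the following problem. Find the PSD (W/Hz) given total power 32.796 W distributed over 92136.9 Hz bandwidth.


Power spectral density:
PSD = P / BW
    = 32.796 / 92136.9
    = 0.00035595 W/Hz

0.00035595 W/Hz


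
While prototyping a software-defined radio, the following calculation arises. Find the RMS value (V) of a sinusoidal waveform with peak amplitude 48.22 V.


RMS voltage for a sinusoidal waveform:
V_rms = V_peak / sqrt(2)
      = 48.22 / 1.414214
      = 34.097 V

34.097 V


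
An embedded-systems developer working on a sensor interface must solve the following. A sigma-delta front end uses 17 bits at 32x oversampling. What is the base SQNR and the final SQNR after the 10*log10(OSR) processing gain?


Step 1 — baseline SQNR at Nyquist:
SQNR_base = 6.02*N + 1.76
          = 6.02*17 + 1.76
          = 104.1 dB

Step 2 — oversampling processing gain:
G = 10*log10(OSR) = 10*log10(32) = 15.05 dB

Step 3 — total:
SQNR_total = 104.1 + 15.05 = 119.15 dB

Base SQNR = 104.1 dB; oversampled SQNR = 119.15 dB


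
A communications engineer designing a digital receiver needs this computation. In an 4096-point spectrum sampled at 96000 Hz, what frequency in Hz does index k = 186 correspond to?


Frequency of DFT bin k:
f_k = k * fs / N
    = 186 * 96000 / 4096
    = 17856000 / 4096
    = 4359.375 Hz

4359.375 Hz


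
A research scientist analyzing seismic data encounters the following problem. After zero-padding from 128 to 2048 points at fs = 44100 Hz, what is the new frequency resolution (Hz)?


Frequency resolution after zero-padding:
N_padded = 128 * 16 = 2048
df = fs / N_padded
   = 44100 / 2048
   = 21.5332 Hz

21.5332 Hz


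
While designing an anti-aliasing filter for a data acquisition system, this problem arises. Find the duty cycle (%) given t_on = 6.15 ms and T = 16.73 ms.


Duty cycle as a percentage:
DC = (t_on / T) * 100
   = (6.15 / 16.73) * 100
   = 0.367603 * 100
   = 36.76 %

36.76 %


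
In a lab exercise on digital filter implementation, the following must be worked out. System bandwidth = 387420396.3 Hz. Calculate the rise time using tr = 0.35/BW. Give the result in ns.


Rise time from bandwidth relationship:
tr = 0.35 / BW
   = 0.35 / 387420396.3
   = 9.034113933e-10 s
   = 0.9034 ns

0.9034 ns


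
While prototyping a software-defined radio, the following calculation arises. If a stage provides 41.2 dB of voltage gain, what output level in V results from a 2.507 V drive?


Output voltage from dB gain:
V_out = V_in * 10^(gain_dB / 20)
      = 2.507 * 10^(41.2 / 20)
      = 2.507 * 114.815362
      = 287.8421 V

287.8421 V


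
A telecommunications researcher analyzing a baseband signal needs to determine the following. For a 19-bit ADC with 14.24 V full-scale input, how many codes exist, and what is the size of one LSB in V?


Step 1 — number of quantization levels:
L = 2^N = 2^19 = 524288

Step 2 — LSB step size:
delta = Vfs / L
      = 14.24 / 524288
      = 2.716e-05 V

Levels = 524288; step size = 2.716e-05 V


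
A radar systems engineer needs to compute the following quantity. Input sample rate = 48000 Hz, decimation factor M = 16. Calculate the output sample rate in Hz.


Decimation reduces the sample rate:
fs_out = fs_in / M
       = 48000 / 16
       = 3000.0 Hz

3000.0 Hz


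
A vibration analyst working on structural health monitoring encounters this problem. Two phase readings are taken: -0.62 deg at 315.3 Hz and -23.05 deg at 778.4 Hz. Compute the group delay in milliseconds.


Group delay from phase difference:
tau = -d(phi)/d(omega)
d(phi) = -22.43 deg = -0.391477 rad
d(omega) = 2*pi*(778.4 - 315.3) = 2909.7431 rad/s
tau = -(-0.391477) / 2909.7431
    = 0.1345 ms

0.1345 ms


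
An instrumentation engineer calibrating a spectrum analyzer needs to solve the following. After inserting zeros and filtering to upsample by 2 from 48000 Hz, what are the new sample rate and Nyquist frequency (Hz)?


Step 1 — output sample rate after interpolation by L:
fs_out = L * fs_in = 2 * 48000 = 96000 Hz

Step 2 — Nyquist frequency of the output stream:
f_Nyq = fs_out / 2 = 96000 / 2 = 48000.0 Hz

fs_out = 96000 Hz; f_Nyquist = 48000.0 Hz


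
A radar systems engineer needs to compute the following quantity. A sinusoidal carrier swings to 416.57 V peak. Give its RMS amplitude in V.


RMS voltage for a sinusoidal waveform:
V_rms = V_peak / sqrt(2)
      = 416.57 / 1.414214
      = 294.559 V

294.559 V


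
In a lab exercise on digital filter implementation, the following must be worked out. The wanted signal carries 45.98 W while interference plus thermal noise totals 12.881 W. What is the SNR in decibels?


SNR in decibels:
SNR = 10 * log10(Ps / Pn)
    = 10 * log10(45.98 / 12.881)
    = 10 * log10(3.5696)
    = 10 * 0.5526
    = 5.53 dB

5.53 dB


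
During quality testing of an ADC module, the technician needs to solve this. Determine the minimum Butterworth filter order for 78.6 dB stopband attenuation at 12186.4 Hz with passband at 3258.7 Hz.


Butterworth filter order formula:
n = log10(10^(A/10) - 1) / (2 * log10(f_stop/f_pass))
10^(78.6/10) - 1 = 72443595.0075
f_stop/f_pass = 12186.4 / 3258.7 = 3.7397
n = 6.8607 -> ceil = 7

7


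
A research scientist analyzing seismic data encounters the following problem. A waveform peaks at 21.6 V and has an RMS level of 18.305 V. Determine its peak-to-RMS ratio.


Crest factor is the ratio of peak to RMS:
CF = V_peak / V_rms
   = 21.6 / 18.305
   = 1.18

1.18


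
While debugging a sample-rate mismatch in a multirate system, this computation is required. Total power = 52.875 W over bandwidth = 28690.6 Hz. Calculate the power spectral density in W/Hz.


Power spectral density:
PSD = P / BW
    = 52.875 / 28690.6
    = 0.00184294 W/Hz

0.00184294 W/Hz


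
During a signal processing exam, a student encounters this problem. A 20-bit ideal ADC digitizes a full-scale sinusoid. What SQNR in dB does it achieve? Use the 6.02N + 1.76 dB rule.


Theoretical SNR for a full-scale sinusoid:
SNR = 6.02 * N + 1.76
    = 6.02 * 20 + 1.76
    = 120.4 + 1.76
    = 122.16 dB

122.16 dB


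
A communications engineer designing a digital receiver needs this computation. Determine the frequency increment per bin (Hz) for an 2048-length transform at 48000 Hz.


DFT frequency resolution:
df = fs / N
   = 48000 / 2048
   = 23.4375 Hz

23.4375 Hz


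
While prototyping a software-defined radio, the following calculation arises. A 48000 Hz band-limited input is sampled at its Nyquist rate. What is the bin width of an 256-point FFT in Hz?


Step 1 — Nyquist sampling rate:
fs = 2 * fmax = 2 * 48000 = 96000 Hz

Step 2 — DFT bin spacing:
df = fs / N = 96000 / 256 = 375.0 Hz

375.0 Hz


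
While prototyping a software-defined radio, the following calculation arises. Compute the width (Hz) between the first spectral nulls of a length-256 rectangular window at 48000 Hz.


Main lobe width for a rectangular window:
Width = 2 * fs / N
      = 2 * 48000 / 256
      = 96000 / 256
      = 375.0 Hz

375.0 Hz


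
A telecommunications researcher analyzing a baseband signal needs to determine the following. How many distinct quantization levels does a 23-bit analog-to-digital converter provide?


Number of quantization levels = 2^N
= 2^23
= 8388608

8388608


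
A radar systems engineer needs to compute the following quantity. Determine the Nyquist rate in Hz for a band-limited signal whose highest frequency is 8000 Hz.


The Nyquist rate is twice the maximum frequency component.
fs_min = 2 * fmax
      = 2 * 8000
      = 16000 Hz

16000


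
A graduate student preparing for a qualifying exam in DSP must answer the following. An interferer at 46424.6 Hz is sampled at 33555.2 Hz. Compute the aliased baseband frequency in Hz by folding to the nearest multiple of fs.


Compute the nearest integer multiple of fs to the signal:
n = round(46424.6 / 33555.2) = 1
f_alias = |46424.6 - 1 * 33555.2|
        = |46424.6 - 33555.2|
        = 12869.4 Hz

12869.4


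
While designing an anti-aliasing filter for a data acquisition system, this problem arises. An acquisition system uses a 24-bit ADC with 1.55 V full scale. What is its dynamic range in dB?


Dynamic range from full-scale to LSB:
V_min = V_max / 2^bits = 1.55 / 2^24
DR = 20 * log10(V_max / V_min)
   = 20 * log10(2^24)
   = 20 * 24 * log10(2)
   = 144.49 dB

144.49 dB


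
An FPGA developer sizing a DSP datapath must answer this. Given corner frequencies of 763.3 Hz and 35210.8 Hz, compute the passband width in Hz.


Bandwidth is the difference of -3dB frequencies:
BW = f_high - f_low
   = 35210.8 - 763.3
   = 34447.5 Hz

34447.5 Hz


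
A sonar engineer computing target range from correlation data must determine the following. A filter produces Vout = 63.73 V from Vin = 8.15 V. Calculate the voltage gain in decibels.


Voltage gain in dB:
G = 20 * log10(Vout / Vin)
  = 20 * log10(63.73 / 8.15)
  = 20 * log10(7.819632)
  = 20 * 0.893186
  = 17.86 dB

17.86 dB


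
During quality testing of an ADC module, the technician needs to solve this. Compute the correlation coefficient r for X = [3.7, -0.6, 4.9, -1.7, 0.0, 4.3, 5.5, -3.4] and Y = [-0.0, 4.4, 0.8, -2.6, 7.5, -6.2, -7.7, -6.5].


Pearson correlation coefficient (population):
r = cov(X,Y) / (std(X) * std(Y))
Mean X = 1.5875, Mean Y = -1.2875
Cov(X,Y) = -3.107344
Std(X) = 3.183723, Std(Y) = 5.120165
r = -0.1906

-0.1906


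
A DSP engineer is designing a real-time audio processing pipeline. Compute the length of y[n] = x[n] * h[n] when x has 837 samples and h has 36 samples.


Linear convolution output length:
L = N + M - 1
  = 837 + 36 - 1
  = 872 samples

872


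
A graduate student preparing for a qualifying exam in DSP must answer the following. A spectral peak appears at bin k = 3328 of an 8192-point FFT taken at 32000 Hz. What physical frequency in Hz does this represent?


Frequency of DFT bin k:
f_k = k * fs / N
    = 3328 * 32000 / 8192
    = 106496000 / 8192
    = 13000.0 Hz

13000.0 Hz


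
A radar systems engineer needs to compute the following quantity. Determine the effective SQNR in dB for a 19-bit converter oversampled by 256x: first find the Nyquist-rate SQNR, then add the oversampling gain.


Step 1 — baseline SQNR at Nyquist:
SQNR_base = 6.02*N + 1.76
          = 6.02*19 + 1.76
          = 116.14 dB

Step 2 — oversampling processing gain:
G = 10*log10(OSR) = 10*log10(256) = 24.08 dB

Step 3 — total:
SQNR_total = 116.14 + 24.08 = 140.22 dB

Base SQNR = 116.14 dB; oversampled SQNR = 140.22 dB


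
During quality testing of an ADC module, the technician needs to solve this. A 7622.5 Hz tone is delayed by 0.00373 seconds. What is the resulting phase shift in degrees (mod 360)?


Phase shift from frequency and time delay:
phi = 360 * f * t_delay
    = 360 * 7622.5 * 0.00373
    = 10235.49 degrees
    mod 360 = 155.49 degrees

155.49 degrees


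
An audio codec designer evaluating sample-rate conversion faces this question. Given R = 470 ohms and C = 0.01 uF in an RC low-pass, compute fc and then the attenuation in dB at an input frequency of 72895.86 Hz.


Step 1 — cutoff frequency:
fc = 1 / (2*pi*R*C)
C = 0.01 uF = 1e-08 F
fc = 1 / (2*pi*470*1e-08)
   = 33862.754 Hz

Step 2 — magnitude at f = 72895.86 Hz:
|H(f)| = 1 / sqrt(1 + (f/fc)^2)
f/fc = 72895.86 / 33862.754 = 2.152686
|H| = 1 / sqrt(1 + 4.634057) = 0.421298
|H|_dB = 20*log10(0.421298) = -7.51 dB

fc = 33862.754 Hz; |H(72895.86 Hz)| = -7.51 dB


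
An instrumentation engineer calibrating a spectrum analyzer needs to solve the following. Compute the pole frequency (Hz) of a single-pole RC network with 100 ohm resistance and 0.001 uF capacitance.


Cutoff frequency of a first-order RC filter:
fc = 1 / (2 * pi * R * C)
C = 0.001 uF = 1e-09 F
fc = 1 / (2 * pi * 100 * 1e-09)
   = 1 / 6.2831853071796e-07
   = 1591549.430919 Hz

1591549.430919 Hz


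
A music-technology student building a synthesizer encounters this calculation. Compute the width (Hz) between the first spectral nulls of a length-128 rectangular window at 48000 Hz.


Main lobe width for a rectangular window:
Width = 2 * fs / N
      = 2 * 48000 / 128
      = 96000 / 128
      = 750.0 Hz

750.0 Hz


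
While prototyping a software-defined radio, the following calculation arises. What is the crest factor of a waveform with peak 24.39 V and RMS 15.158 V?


Crest factor is the ratio of peak to RMS:
CF = V_peak / V_rms
   = 24.39 / 15.158
   = 1.6091

1.6091


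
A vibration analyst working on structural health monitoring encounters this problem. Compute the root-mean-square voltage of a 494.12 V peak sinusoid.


RMS voltage for a sinusoidal waveform:
V_rms = V_peak / sqrt(2)
      = 494.12 / 1.414214
      = 349.396 V

349.396 V


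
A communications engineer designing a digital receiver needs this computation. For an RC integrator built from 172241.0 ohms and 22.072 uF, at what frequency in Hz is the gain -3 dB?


Cutoff frequency of a first-order RC filter:
fc = 1 / (2 * pi * R * C)
C = 22.072 uF = 2.2072e-05 F
fc = 1 / (2 * pi * 172241.0 * 2.2072e-05)
   = 1 / 23.886806643542
   = 0.041864 Hz

0.041864 Hz


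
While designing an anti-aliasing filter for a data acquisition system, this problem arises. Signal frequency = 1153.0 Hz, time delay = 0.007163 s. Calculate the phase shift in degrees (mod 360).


Phase shift from frequency and time delay:
phi = 360 * f * t_delay
    = 360 * 1153.0 * 0.007163
    = 2973.22 degrees
    mod 360 = 93.22 degrees

93.22 degrees


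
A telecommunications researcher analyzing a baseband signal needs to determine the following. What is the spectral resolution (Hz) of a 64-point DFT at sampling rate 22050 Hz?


DFT frequency resolution:
df = fs / N
   = 22050 / 64
   = 344.5312 Hz

344.5312 Hz


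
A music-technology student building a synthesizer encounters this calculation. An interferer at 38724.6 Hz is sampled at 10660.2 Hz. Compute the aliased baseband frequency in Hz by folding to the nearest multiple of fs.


Compute the nearest integer multiple of fs to the signal:
n = round(38724.6 / 10660.2) = 4
f_alias = |38724.6 - 4 * 10660.2|
        = |38724.6 - 42640.8|
        = 3916.2 Hz

3916.2


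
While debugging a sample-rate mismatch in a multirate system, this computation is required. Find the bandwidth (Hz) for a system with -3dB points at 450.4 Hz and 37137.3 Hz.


Bandwidth is the difference of -3dB frequencies:
BW = f_high - f_low
   = 37137.3 - 450.4
   = 36686.9 Hz

36686.9 Hz


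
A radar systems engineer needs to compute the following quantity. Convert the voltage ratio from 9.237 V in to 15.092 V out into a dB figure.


Voltage gain in dB:
G = 20 * log10(Vout / Vin)
  = 20 * log10(15.092 / 9.237)
  = 20 * log10(1.633864)
  = 20 * 0.213216
  = 4.26 dB

4.26 dB


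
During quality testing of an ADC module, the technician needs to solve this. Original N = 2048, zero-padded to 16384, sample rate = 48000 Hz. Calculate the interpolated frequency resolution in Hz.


Frequency resolution after zero-padding:
N_padded = 2048 * 8 = 16384
df = fs / N_padded
   = 48000 / 16384
   = 2.9297 Hz

2.9297 Hz


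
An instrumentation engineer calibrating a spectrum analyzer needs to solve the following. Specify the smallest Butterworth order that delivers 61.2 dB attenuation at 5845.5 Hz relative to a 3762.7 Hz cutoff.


Butterworth filter order formula:
n = log10(10^(A/10) - 1) / (2 * log10(f_stop/f_pass))
10^(61.2/10) - 1 = 1318255.7386
f_stop/f_pass = 5845.5 / 3762.7 = 1.5535
n = 15.994 -> ceil = 16

16


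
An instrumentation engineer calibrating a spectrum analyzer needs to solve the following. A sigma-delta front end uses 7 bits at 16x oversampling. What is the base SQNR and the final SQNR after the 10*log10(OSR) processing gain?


Step 1 — baseline SQNR at Nyquist:
SQNR_base = 6.02*N + 1.76
          = 6.02*7 + 1.76
          = 43.9 dB

Step 2 — oversampling processing gain:
G = 10*log10(OSR) = 10*log10(16) = 12.04 dB

Step 3 — total:
SQNR_total = 43.9 + 12.04 = 55.94 dB

Base SQNR = 43.9 dB; oversampled SQNR = 55.94 dB


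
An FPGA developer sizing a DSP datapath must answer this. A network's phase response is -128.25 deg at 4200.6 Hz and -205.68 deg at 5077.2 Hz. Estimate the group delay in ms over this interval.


Group delay from phase difference:
tau = -d(phi)/d(omega)
d(phi) = -77.43 deg = -1.351408 rad
d(omega) = 2*pi*(5077.2 - 4200.6) = 5507.8402 rad/s
tau = -(-1.351408) / 5507.8402
    = 0.2454 ms

0.2454 ms


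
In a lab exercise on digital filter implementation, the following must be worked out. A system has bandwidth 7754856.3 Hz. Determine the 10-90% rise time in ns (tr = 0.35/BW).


Rise time from bandwidth relationship:
tr = 0.35 / BW
   = 0.35 / 7754856.3
   = 4.513300911e-08 s
   = 45.133 ns

45.133 ns


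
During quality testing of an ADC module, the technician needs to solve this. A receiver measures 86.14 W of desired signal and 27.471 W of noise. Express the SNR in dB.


SNR in decibels:
SNR = 10 * log10(Ps / Pn)
    = 10 * log10(86.14 / 27.471)
    = 10 * log10(3.1357)
    = 10 * 0.4963
    = 4.96 dB

4.96 dB


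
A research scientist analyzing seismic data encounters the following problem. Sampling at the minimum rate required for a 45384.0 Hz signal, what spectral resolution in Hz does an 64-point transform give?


Step 1 — Nyquist sampling rate:
fs = 2 * fmax = 2 * 45384.0 = 90768.0 Hz

Step 2 — DFT bin spacing:
df = fs / N = 90768.0 / 64 = 1418.25 Hz

1418.25 Hz


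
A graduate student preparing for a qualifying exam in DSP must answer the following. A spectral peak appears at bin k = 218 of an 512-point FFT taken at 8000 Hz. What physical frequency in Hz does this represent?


Frequency of DFT bin k:
f_k = k * fs / N
    = 218 * 8000 / 512
    = 1744000 / 512
    = 3406.25 Hz

3406.25 Hz


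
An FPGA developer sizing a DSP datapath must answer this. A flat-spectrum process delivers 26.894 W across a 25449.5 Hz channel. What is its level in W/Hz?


Power spectral density:
PSD = P / BW
    = 26.894 / 25449.5
    = 0.00105676 W/Hz

0.00105676 W/Hz


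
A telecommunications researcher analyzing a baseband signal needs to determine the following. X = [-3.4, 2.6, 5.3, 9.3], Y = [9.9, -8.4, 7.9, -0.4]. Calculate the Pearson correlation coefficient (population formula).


Pearson correlation coefficient (population):
r = cov(X,Y) / (std(X) * std(Y))
Mean X = 3.45, Mean Y = 2.25
Cov(X,Y) = -12.1
Std(X) = 4.617629, Std(Y) = 7.261026
r = -0.3609

-0.3609


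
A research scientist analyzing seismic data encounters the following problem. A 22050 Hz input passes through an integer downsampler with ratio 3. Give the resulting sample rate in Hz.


Decimation reduces the sample rate:
fs_out = fs_in / M
       = 22050 / 3
       = 7350.0 Hz

7350.0 Hz


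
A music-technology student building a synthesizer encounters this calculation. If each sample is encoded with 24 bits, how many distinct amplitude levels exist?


Number of quantization levels = 2^N
= 2^24
= 16777216

16777216


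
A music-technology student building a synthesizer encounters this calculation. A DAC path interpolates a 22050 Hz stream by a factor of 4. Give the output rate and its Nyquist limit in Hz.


Step 1 — output sample rate after interpolation by L:
fs_out = L * fs_in = 4 * 22050 = 88200 Hz

Step 2 — Nyquist frequency of the output stream:
f_Nyq = fs_out / 2 = 88200 / 2 = 44100.0 Hz

fs_out = 88200 Hz; f_Nyquist = 44100.0 Hz


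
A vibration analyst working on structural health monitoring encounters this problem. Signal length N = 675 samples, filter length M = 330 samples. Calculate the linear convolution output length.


Linear convolution output length:
L = N + M - 1
  = 675 + 330 - 1
  = 1004 samples

1004


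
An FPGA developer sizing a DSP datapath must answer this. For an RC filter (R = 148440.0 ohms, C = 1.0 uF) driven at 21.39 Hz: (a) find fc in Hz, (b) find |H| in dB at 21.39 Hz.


Step 1 — cutoff frequency:
fc = 1 / (2*pi*R*C)
C = 1.0 uF = 1e-06 F
fc = 1 / (2*pi*148440.0*1e-06)
   = 1.07218 Hz

Step 2 — magnitude at f = 21.39 Hz:
|H(f)| = 1 / sqrt(1 + (f/fc)^2)
f/fc = 21.39 / 1.07218 = 19.950008
|H| = 1 / sqrt(1 + 398.002819) = 0.0500624
|H|_dB = 20*log10(0.0500624) = -26.01 dB

fc = 1.07218 Hz; |H(21.39 Hz)| = -26.01 dB


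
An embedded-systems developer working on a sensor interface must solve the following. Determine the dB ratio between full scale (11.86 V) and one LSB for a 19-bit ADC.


Dynamic range from full-scale to LSB:
V_min = V_max / 2^bits = 11.86 / 2^19
DR = 20 * log10(V_max / V_min)
   = 20 * log10(2^19)
   = 20 * 19 * log10(2)
   = 114.39 dB

114.39 dB


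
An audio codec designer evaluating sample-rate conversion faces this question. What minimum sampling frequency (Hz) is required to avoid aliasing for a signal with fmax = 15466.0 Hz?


The Nyquist rate is twice the maximum frequency component.
fs_min = 2 * fmax
      = 2 * 15466.0
      = 30932.0 Hz

30932.0


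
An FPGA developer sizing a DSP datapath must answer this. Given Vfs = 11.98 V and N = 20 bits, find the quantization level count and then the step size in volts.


Step 1 — number of quantization levels:
L = 2^N = 2^20 = 1048576

Step 2 — LSB step size:
delta = Vfs / L
      = 11.98 / 1048576
      = 1.143e-05 V

Levels = 1048576; step size = 1.143e-05 V


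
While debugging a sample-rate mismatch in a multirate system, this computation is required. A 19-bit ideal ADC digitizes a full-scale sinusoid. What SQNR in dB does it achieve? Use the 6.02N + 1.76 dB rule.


Theoretical SNR for a full-scale sinusoid:
SNR = 6.02 * N + 1.76
    = 6.02 * 19 + 1.76
    = 114.38 + 1.76
    = 116.14 dB

116.14 dB


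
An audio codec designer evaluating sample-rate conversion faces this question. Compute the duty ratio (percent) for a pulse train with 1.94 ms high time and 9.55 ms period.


Duty cycle as a percentage:
DC = (t_on / T) * 100
   = (1.94 / 9.55) * 100
   = 0.203141 * 100
   = 20.31 %

20.31 %


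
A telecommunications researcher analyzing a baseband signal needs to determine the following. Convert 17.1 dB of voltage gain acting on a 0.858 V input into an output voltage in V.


Output voltage from dB gain:
V_out = V_in * 10^(gain_dB / 20)
      = 0.858 * 10^(17.1 / 20)
      = 0.858 * 7.161434
      = 6.1445 V

6.1445 V


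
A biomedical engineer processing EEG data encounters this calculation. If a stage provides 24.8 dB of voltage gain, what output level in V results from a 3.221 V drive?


Output voltage from dB gain:
V_out = V_in * 10^(gain_dB / 20)
      = 3.221 * 10^(24.8 / 20)
      = 3.221 * 17.378008
      = 55.9746 V

55.9746 V


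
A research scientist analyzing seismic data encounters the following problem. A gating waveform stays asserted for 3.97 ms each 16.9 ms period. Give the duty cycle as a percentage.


Duty cycle as a percentage:
DC = (t_on / T) * 100
   = (3.97 / 16.9) * 100
   = 0.234911 * 100
   = 23.49 %

23.49 %


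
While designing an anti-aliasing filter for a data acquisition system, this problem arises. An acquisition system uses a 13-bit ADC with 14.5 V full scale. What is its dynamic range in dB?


Dynamic range from full-scale to LSB:
V_min = V_max / 2^bits = 14.5 / 2^13
DR = 20 * log10(V_max / V_min)
   = 20 * log10(2^13)
   = 20 * 13 * log10(2)
   = 78.27 dB

78.27 dB


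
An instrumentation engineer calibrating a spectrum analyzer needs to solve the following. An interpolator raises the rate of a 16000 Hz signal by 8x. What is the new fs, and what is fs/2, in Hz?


Step 1 — output sample rate after interpolation by L:
fs_out = L * fs_in = 8 * 16000 = 128000 Hz

Step 2 — Nyquist frequency of the output stream:
f_Nyq = fs_out / 2 = 128000 / 2 = 64000.0 Hz

fs_out = 128000 Hz; f_Nyquist = 64000.0 Hz


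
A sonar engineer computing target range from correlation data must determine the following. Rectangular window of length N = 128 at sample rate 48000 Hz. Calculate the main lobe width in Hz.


Main lobe width for a rectangular window:
Width = 2 * fs / N
      = 2 * 48000 / 128
      = 96000 / 128
      = 750.0 Hz

750.0 Hz


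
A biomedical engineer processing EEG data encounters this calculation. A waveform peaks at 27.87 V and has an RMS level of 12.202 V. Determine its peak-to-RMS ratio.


Crest factor is the ratio of peak to RMS:
CF = V_peak / V_rms
   = 27.87 / 12.202
   = 2.2841

2.2841


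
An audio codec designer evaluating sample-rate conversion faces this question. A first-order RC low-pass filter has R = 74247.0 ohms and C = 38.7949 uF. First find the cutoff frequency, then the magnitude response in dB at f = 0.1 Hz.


Step 1 — cutoff frequency:
fc = 1 / (2*pi*R*C)
C = 38.7949 uF = 3.87949e-05 F
fc = 1 / (2*pi*74247.0*3.87949e-05)
   = 0.0552544 Hz

Step 2 — magnitude at f = 0.1 Hz:
|H(f)| = 1 / sqrt(1 + (f/fc)^2)
f/fc = 0.1 / 0.0552544 = 1.809811
|H| = 1 / sqrt(1 + 3.275416) = 0.4836273
|H|_dB = 20*log10(0.4836273) = -6.31 dB

fc = 0.0552544 Hz; |H(0.1 Hz)| = -6.31 dB


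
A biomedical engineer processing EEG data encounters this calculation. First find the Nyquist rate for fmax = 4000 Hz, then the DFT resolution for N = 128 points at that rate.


Step 1 — Nyquist sampling rate:
fs = 2 * fmax = 2 * 4000 = 8000 Hz

Step 2 — DFT bin spacing:
df = fs / N = 8000 / 128 = 62.5 Hz

62.5 Hz


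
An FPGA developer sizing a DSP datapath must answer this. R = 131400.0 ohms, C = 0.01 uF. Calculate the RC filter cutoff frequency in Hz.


Cutoff frequency of a first-order RC filter:
fc = 1 / (2 * pi * R * C)
C = 0.01 uF = 1e-08 F
fc = 1 / (2 * pi * 131400.0 * 1e-08)
   = 1 / 0.008256105493634
   = 121.122483 Hz

121.122483 Hz


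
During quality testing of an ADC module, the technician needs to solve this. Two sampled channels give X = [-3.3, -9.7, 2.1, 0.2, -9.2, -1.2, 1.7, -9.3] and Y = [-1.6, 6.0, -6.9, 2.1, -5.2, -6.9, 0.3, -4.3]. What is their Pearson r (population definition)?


Pearson correlation coefficient (population):
r = cov(X,Y) / (std(X) * std(Y))
Mean X = -3.5875, Mean Y = -2.0625
Cov(X,Y) = -3.695469
Std(X) = 4.768762, Std(Y) = 4.326932
r = -0.1791

-0.1791


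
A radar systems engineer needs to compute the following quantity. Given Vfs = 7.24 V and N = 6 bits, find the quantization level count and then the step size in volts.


Step 1 — number of quantization levels:
L = 2^N = 2^6 = 64

Step 2 — LSB step size:
delta = Vfs / L
      = 7.24 / 64
      = 0.113125 V

Levels = 64; step size = 0.113125 V


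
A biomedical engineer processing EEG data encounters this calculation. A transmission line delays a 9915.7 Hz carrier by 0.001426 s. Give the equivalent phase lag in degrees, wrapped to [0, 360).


Phase shift from frequency and time delay:
phi = 360 * f * t_delay
    = 360 * 9915.7 * 0.001426
    = 5090.32 degrees
    mod 360 = 50.32 degrees

50.32 degrees


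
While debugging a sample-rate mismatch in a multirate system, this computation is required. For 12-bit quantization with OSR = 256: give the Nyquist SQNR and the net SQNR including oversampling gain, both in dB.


Step 1 — baseline SQNR at Nyquist:
SQNR_base = 6.02*N + 1.76
          = 6.02*12 + 1.76
          = 74.0 dB

Step 2 — oversampling processing gain:
G = 10*log10(OSR) = 10*log10(256) = 24.08 dB

Step 3 — total:
SQNR_total = 74.0 + 24.08 = 98.08 dB

Base SQNR = 74.0 dB; oversampled SQNR = 98.08 dB


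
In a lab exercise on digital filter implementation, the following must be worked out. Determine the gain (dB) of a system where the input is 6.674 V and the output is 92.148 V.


Voltage gain in dB:
G = 20 * log10(Vout / Vin)
  = 20 * log10(92.148 / 6.674)
  = 20 * log10(13.807012)
  = 20 * 1.1401
  = 22.8 dB

22.8 dB


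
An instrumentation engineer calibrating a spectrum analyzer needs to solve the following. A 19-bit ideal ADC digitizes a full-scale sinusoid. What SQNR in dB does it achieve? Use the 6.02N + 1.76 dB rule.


Theoretical SNR for a full-scale sinusoid:
SNR = 6.02 * N + 1.76
    = 6.02 * 19 + 1.76
    = 114.38 + 1.76
    = 116.14 dB

116.14 dB


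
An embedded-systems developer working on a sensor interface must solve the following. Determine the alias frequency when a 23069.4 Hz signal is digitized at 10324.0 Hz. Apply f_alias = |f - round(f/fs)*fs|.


Compute the nearest integer multiple of fs to the signal:
n = round(23069.4 / 10324.0) = 2
f_alias = |23069.4 - 2 * 10324.0|
        = |23069.4 - 20648.0|
        = 2421.4 Hz

2421.4


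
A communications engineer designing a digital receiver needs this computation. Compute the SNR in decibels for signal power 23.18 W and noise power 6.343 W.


SNR in decibels:
SNR = 10 * log10(Ps / Pn)
    = 10 * log10(23.18 / 6.343)
    = 10 * log10(3.6544)
    = 10 * 0.5628
    = 5.63 dB

5.63 dB


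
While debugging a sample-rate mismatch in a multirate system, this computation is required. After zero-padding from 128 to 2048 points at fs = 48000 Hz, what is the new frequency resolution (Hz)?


Frequency resolution after zero-padding:
N_padded = 128 * 16 = 2048
df = fs / N_padded
   = 48000 / 2048
   = 23.4375 Hz

23.4375 Hz


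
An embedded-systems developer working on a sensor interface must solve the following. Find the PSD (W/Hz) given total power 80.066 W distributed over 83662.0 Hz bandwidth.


Power spectral density:
PSD = P / BW
    = 80.066 / 83662.0
    = 0.00095702 W/Hz

0.00095702 W/Hz


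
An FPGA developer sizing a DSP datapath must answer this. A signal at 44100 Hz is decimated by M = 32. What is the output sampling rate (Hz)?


Decimation reduces the sample rate:
fs_out = fs_in / M
       = 44100 / 32
       = 1378.125 Hz

1378.125 Hz
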